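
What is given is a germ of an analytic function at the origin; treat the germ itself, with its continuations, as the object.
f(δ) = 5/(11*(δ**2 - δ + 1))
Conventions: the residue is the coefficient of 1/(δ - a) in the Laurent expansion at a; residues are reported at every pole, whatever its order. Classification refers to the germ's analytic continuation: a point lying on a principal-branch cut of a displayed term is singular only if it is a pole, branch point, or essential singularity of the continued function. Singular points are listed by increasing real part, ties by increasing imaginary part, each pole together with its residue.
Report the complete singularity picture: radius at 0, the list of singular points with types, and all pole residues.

Denominator factor (δ**2 - δ + 1): discriminant -3, complex-conjugate roots (1/2) + ((1/2)*sqrt(3))*i and (1/2) - ((1/2)*sqrt(3))*i; poles of order 1, moduli 1 and 1.
The radius of convergence is the smallest modulus among the singular points: 1.
The factor δ**2 - δ + 1 splits as (δ - a)(δ - a') with a = (1/2) - ((1/2)*sqrt(3))*i, a' = (1/2) + ((1/2)*sqrt(3))*i. At the order-1 pole a set g(δ) = (δ - a)*f(δ) = [5/11] / (δ - a').
Simple pole: residue = g(a) at a = (1/2) - ((1/2)*sqrt(3))*i, which is ((5/33)*sqrt(3))*i.
The factor δ**2 - δ + 1 splits as (δ - a)(δ - a') with a = (1/2) + ((1/2)*sqrt(3))*i, a' = (1/2) - ((1/2)*sqrt(3))*i. At the order-1 pole a set g(δ) = (δ - a)*f(δ) = [5/11] / (δ - a').
Simple pole: residue = g(a) at a = (1/2) + ((1/2)*sqrt(3))*i, which is -((5/33)*sqrt(3))*i.
List the singular points by increasing real part (a conjugate pair: the negative imaginary part first).

Radius of convergence at 0: 1.
At (1/2) - ((1/2)*sqrt(3))*i: a pole of order 1; residue ((5/33)*sqrt(3))*i.
At (1/2) + ((1/2)*sqrt(3))*i: a pole of order 1; residue -((5/33)*sqrt(3))*i.


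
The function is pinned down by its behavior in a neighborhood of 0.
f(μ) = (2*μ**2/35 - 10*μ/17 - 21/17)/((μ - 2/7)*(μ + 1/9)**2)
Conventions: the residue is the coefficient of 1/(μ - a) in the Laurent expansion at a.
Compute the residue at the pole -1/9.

The residue is 474907/53125.

At the order-2 pole -1/9 set g(μ) = (μ - (-1/9))^2*f(μ) = (2*μ**2/35 - 10*μ/17 - 21/17)/(μ - 2/7).
Order-2 pole: residue = g'(a); g'(-1/9) = 474907/53125, so the residue is 474907/53125.


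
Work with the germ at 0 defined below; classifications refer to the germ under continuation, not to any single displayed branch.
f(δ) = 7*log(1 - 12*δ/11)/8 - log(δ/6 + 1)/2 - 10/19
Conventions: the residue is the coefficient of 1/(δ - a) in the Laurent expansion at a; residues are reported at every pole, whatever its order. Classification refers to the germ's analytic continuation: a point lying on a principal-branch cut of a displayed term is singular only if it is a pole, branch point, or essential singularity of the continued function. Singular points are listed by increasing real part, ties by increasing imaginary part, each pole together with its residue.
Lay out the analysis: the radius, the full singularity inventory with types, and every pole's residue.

Branch term (-1/2)*log(1 - δ/(-6)): its argument vanishes at δ = -6, a logarithmic branch point, modulus 6.
Branch term (7/8)*log(1 - δ/(11/12)): its argument vanishes at δ = 11/12, a logarithmic branch point, modulus 11/12.
The radius of convergence is the smallest modulus among the singular points: 11/12.
List the singular points by increasing real part (a conjugate pair: the negative imaginary part first).

Radius of convergence at 0: 11/12.
At -6: a logarithmic branch point.
At 11/12: a logarithmic branch point.


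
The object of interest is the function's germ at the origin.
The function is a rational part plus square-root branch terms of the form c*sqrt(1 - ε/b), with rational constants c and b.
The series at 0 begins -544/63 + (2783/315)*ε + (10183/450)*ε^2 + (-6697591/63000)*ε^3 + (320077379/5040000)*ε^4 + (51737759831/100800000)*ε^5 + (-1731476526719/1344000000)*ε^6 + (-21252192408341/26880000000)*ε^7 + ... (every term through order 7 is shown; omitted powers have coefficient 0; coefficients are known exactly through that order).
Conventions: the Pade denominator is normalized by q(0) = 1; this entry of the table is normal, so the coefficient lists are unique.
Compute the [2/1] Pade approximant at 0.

The Pade approximant has numerator coefficients [-544/63, -41911609/1320795, 1152054307/17962812]; denominator coefficients [1, 6697591/1425620].

Taylor coefficients needed (read off): a_0 = -544/63, a_1 = 2783/315, a_2 = 10183/450, a_3 = -6697591/63000.
Write the denominator as Q(ε) = 1 + q1*ε. Requiring Q*f - P = O(ε^4) with deg P <= 2 kills the coefficients of ε^3..ε^3 in Q*f:
  ε^3: a_3 + q1*a_2 = 0, i.e. -6697591/63000 + (10183/450)*q1 = 0.
Solving this linear system: q1 = 6697591/1425620.
The numerator is Q*f truncated at degree 2: P0 = a_0 = -544/63; P1 = a_1 + q1*a_0 = -41911609/1320795; P2 = a_2 + q1*a_1 = 1152054307/17962812.


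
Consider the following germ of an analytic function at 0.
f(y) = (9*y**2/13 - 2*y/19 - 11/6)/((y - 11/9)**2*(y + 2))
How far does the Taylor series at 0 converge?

Denominator factor (y - 11/9)^2: pole of order 2 at 11/9, modulus 11/9.
Denominator factor (y + 2): pole of order 1 at -2, modulus 2.
The radius of convergence is the smallest modulus among the singular points: 11/9.

The radius of convergence is 11/9.


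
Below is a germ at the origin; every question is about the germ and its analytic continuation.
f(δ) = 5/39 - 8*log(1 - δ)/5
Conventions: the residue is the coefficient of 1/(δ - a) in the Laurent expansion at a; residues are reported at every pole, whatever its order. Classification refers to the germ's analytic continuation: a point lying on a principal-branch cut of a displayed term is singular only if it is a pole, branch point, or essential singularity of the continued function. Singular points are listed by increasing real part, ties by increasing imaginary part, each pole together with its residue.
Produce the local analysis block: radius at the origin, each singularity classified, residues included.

Branch term (-8/5)*log(1 - δ/(1)): its argument vanishes at δ = 1, a logarithmic branch point, modulus 1.
The radius of convergence is the smallest modulus among the singular points: 1.

Radius of convergence at 0: 1.
At 1: a logarithmic branch point.


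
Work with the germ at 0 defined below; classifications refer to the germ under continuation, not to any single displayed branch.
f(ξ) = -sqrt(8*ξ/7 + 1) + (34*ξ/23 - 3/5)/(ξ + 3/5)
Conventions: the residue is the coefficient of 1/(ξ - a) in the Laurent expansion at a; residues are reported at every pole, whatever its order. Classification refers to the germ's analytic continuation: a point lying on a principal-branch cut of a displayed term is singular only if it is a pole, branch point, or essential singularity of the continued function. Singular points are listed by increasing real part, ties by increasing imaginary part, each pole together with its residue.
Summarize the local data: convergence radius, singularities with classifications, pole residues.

Radius of convergence at 0: 3/5.
At -7/8: an algebraic (square-root) branch point.
At -3/5: a pole of order 1; residue -171/115.

Denominator factor (ξ + 3/5): pole of order 1 at -3/5, modulus 3/5.
Branch term (-1)*sqrt(1 - ξ/(-7/8)): its argument vanishes at ξ = -7/8, a square-root branch point, modulus 7/8.
The radius of convergence is the smallest modulus among the singular points: 3/5.
The branch term is analytic at -3/5 and contributes nothing to the residue; only the rational part matters.
At the order-1 pole -3/5 set g(ξ) = (ξ - (-3/5))*(rational part) = 34*ξ/23 - 3/5.
Simple pole: residue = g(a) at a = -3/5, which is -171/115.
List the singular points by increasing real part (a conjugate pair: the negative imaginary part first).


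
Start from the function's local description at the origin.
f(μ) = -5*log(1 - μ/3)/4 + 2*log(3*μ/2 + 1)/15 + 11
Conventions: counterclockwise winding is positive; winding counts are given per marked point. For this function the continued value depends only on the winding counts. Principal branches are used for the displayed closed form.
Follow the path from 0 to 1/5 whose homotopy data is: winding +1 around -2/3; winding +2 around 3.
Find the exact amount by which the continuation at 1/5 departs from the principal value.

The rational part is single-valued and drops out of the difference; each branch term changes only by its own monodromy.
(2/15)*log(1 - μ/(-2/3)): each positive loop around -2/3 adds 2*pi*i to the log, so winding +1 contributes (2/15)*(1)*2*pi*i = (4/15)*pi*i.
(-5/4)*log(1 - μ/(3)): each positive loop around 3 adds 2*pi*i to the log, so winding +2 contributes (-5/4)*(2)*2*pi*i = -(5)*pi*i.
Summing the contributions at μ = 1/5 gives -(71/15)*pi*i.

Continued minus principal equals -(71/15)*pi*i.


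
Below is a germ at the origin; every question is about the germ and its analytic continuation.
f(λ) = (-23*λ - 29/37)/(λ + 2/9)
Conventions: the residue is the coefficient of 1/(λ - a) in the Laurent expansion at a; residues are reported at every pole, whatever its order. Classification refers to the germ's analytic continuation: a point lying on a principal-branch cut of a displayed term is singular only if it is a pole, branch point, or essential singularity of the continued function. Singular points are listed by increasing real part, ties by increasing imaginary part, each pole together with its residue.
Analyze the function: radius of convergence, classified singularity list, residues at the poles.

Radius of convergence at 0: 2/9.
At -2/9: a pole of order 1; residue 1441/333.

Denominator factor (λ + 2/9): pole of order 1 at -2/9, modulus 2/9.
The radius of convergence is the smallest modulus among the singular points: 2/9.
At the order-1 pole -2/9 set g(λ) = (λ - (-2/9))*f(λ) = -23*λ - 29/37.
Simple pole: residue = g(a) at a = -2/9, which is 1441/333.


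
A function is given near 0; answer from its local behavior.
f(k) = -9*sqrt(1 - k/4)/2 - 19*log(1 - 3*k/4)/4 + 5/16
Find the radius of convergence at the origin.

Branch term (-9/2)*sqrt(1 - k/(4)): its argument vanishes at k = 4, a square-root branch point, modulus 4.
Branch term (-19/4)*log(1 - k/(4/3)): its argument vanishes at k = 4/3, a logarithmic branch point, modulus 4/3.
The radius of convergence is the smallest modulus among the singular points: 4/3.

The radius of convergence is 4/3.


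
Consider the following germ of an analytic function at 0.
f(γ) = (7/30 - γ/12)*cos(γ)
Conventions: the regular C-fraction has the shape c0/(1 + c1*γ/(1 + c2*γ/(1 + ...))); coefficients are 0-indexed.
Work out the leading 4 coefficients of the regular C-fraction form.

Taylor coefficients (expand at 0): a_0 = 7/30, a_1 = -1/12, a_2 = -7/60, a_3 = 1/24.
c0 = a_0 = 7/30. Peel one level at a time: if S = 1 + c*γ/S' with S'(0) = 1, then c is the γ-coefficient of S and S' = c*γ/(S - 1).
S_1 = c0/f = 1 + (5/14)*γ + (123/196)*γ^2 + ...; c1 = 5/14.
S_2 = c1*γ/(S_1 - 1) = 1 + (-123/70)*γ + (123/50)*γ^2 + ...; c2 = -123/70.
S_3 = c2*γ/(S_2 - 1) = 1 + (7/5)*γ + ...; c3 = 7/5.

The regular C-fraction coefficients are [7/30, 5/14, -123/70, 7/5].


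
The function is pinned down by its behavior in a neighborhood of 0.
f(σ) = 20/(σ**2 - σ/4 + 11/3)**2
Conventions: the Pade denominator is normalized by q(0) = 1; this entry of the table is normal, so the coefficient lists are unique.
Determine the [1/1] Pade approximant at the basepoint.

Taylor coefficients needed (expand at 0): a_0 = 180/121, a_1 = 270/1331, a_2 = -46305/58564.
Write the denominator as Q(σ) = 1 + q1*σ. Requiring Q*f - P = O(σ^3) with deg P <= 1 kills the coefficients of σ^2..σ^2 in Q*f:
  σ^2: a_2 + q1*a_1 = 0, i.e. -46305/58564 + (270/1331)*q1 = 0.
Solving this linear system: q1 = 343/88.
The numerator is Q*f truncated at degree 1: P0 = a_0 = 180/121; P1 = a_1 + q1*a_0 = 15975/2662.

The Pade approximant has numerator coefficients [180/121, 15975/2662]; denominator coefficients [1, 343/88].


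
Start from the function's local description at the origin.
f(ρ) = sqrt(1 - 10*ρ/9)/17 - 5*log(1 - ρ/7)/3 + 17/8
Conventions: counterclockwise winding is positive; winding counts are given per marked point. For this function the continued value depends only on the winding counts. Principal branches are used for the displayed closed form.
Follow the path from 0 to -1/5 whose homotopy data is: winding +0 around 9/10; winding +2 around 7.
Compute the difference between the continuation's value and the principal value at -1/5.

Continued minus principal equals -(20/3)*pi*i.

The rational part is single-valued and drops out of the difference; each branch term changes only by its own monodromy.
(-5/3)*log(1 - ρ/(7)): each positive loop around 7 adds 2*pi*i to the log, so winding +2 contributes (-5/3)*(2)*2*pi*i = -(20/3)*pi*i.
(1/17)*sqrt(1 - ρ/(9/10)): winding +0 is even, the square root returns to the same sheet, contribution 0.
Summing the contributions at ρ = -1/5 gives -(20/3)*pi*i.


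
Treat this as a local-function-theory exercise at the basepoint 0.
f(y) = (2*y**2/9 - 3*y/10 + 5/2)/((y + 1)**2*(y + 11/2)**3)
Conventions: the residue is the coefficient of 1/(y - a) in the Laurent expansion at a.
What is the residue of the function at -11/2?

The residue is 596/19683.

At the order-3 pole -11/2 set g(y) = (y - (-11/2))^3*f(y) = (2*y**2/9 - 3*y/10 + 5/2)/(y + 1)**2.
Order-3 pole: residue = g''(a)/2; g''(-11/2) = 1192/19683, so the residue is 596/19683.


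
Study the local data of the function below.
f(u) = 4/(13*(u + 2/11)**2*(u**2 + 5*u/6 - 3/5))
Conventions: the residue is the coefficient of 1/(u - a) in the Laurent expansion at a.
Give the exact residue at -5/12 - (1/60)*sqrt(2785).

The residue is 3094575/22105408 - (5040255/947131712)*sqrt(2785).

The factor u**2 + 5*u/6 - 3/5 splits as (u - a)(u - a') with a = -5/12 - (1/60)*sqrt(2785), a' = -5/12 + (1/60)*sqrt(2785). At the order-1 pole a set g(u) = (u - a)*f(u) = [4/(13*(u + 2/11)**2)] / (u - a').
Simple pole: residue = g(a) at a = -5/12 - (1/60)*sqrt(2785), which is 3094575/22105408 - (5040255/947131712)*sqrt(2785).


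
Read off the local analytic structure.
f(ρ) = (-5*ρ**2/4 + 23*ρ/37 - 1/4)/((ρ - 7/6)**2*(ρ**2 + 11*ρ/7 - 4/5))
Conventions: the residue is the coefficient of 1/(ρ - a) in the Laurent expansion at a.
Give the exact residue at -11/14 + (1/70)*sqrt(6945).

The residue is 5936895/96224198 - (111586845/44551803674)*sqrt(6945).

The factor ρ**2 + 11*ρ/7 - 4/5 splits as (ρ - a)(ρ - a') with a = -11/14 + (1/70)*sqrt(6945), a' = -11/14 - (1/70)*sqrt(6945). At the order-1 pole a set g(ρ) = (ρ - a)*f(ρ) = [(-5*ρ**2/4 + 23*ρ/37 - 1/4)/(ρ - 7/6)**2] / (ρ - a').
Simple pole: residue = g(a) at a = -11/14 + (1/70)*sqrt(6945), which is 5936895/96224198 - (111586845/44551803674)*sqrt(6945).


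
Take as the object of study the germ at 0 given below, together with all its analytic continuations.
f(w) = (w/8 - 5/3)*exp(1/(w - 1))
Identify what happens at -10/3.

The point is a regular point.

There is no denominator, hence no pole anywhere.
The essential point of exp(1/(w - (1))) is 1, not -10/3.
So the germ continues analytically to -10/3.


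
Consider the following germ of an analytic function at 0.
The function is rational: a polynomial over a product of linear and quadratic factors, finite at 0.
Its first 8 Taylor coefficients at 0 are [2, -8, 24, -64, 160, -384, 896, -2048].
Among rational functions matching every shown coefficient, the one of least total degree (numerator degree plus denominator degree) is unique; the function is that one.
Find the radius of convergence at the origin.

The radius of convergence is 1/2.

No rational of total degree below 2 reproduces all 8 coefficients; solving the [0/2] Pade equations on them gives f(ξ) = 1/(2*(ξ + 1/2)**2), whose expansion matches every shown term.
Denominator factor (ξ + 1/2)^2: pole of order 2 at -1/2, modulus 1/2.
The radius of convergence is the smallest modulus among the singular points: 1/2.


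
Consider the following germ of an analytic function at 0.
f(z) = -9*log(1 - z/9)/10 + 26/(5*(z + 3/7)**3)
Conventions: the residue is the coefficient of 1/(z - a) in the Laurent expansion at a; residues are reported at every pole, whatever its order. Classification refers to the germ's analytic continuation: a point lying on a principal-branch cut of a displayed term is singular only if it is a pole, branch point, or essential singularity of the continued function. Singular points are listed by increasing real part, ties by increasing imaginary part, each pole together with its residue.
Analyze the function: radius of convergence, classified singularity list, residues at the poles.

Radius of convergence at 0: 3/7.
At -3/7: a pole of order 3; residue 0.
At 9: a logarithmic branch point.

Denominator factor (z + 3/7)^3: pole of order 3 at -3/7, modulus 3/7.
Branch term (-9/10)*log(1 - z/(9)): its argument vanishes at z = 9, a logarithmic branch point, modulus 9.
The radius of convergence is the smallest modulus among the singular points: 3/7.
The branch term is analytic at -3/7 and contributes nothing to the residue; only the rational part matters.
At the order-3 pole -3/7 set g(z) = (z - (-3/7))^3*(rational part) = 26/5.
Order-3 pole: residue = g''(a)/2; g''(-3/7) = 0, so the residue is 0.
List the singular points by increasing real part (a conjugate pair: the negative imaginary part first).


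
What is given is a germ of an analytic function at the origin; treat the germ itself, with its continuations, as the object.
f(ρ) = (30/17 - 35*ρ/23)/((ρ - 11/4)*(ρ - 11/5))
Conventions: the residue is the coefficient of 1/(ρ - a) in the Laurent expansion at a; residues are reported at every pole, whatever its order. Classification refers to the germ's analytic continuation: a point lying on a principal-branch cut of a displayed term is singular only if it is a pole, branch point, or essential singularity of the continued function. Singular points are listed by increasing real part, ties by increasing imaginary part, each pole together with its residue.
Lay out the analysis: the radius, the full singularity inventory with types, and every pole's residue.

Denominator factor (ρ - 11/5): pole of order 1 at 11/5, modulus 11/5.
Denominator factor (ρ - 11/4): pole of order 1 at 11/4, modulus 11/4.
The radius of convergence is the smallest modulus among the singular points: 11/5.
At the order-1 pole 11/5 set g(ρ) = (ρ - (11/5))*f(ρ) = (30/17 - 35*ρ/23)/(ρ - 11/4).
Simple pole: residue = g(a) at a = 11/5, which is 12380/4301.
At the order-1 pole 11/4 set g(ρ) = (ρ - (11/4))*f(ρ) = (30/17 - 35*ρ/23)/(ρ - 11/5).
Simple pole: residue = g(a) at a = 11/4, which is -18925/4301.
List the singular points by increasing real part (a conjugate pair: the negative imaginary part first).

Radius of convergence at 0: 11/5.
At 11/5: a pole of order 1; residue 12380/4301.
At 11/4: a pole of order 1; residue -18925/4301.


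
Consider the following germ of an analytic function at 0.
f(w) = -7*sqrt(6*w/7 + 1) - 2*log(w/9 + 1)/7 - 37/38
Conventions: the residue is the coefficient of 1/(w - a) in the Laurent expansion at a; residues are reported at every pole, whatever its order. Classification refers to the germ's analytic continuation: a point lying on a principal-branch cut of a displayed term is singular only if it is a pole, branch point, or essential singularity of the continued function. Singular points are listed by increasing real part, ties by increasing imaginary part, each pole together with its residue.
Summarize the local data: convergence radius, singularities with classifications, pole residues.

Radius of convergence at 0: 7/6.
At -9: a logarithmic branch point.
At -7/6: an algebraic (square-root) branch point.

Branch term (-2/7)*log(1 - w/(-9)): its argument vanishes at w = -9, a logarithmic branch point, modulus 9.
Branch term (-7)*sqrt(1 - w/(-7/6)): its argument vanishes at w = -7/6, a square-root branch point, modulus 7/6.
The radius of convergence is the smallest modulus among the singular points: 7/6.
List the singular points by increasing real part (a conjugate pair: the negative imaginary part first).


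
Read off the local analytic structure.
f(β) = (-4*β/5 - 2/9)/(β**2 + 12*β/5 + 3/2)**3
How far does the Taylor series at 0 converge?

Denominator factor (β**2 + 12*β/5 + 3/2)^3: discriminant -6/25, complex-conjugate roots (-6/5) + ((1/10)*sqrt(6))*i and (-6/5) - ((1/10)*sqrt(6))*i; poles of order 3, moduli (1/2)*sqrt(6) and (1/2)*sqrt(6).
The radius of convergence is the smallest modulus among the singular points: (1/2)*sqrt(6).

The radius of convergence is (1/2)*sqrt(6).


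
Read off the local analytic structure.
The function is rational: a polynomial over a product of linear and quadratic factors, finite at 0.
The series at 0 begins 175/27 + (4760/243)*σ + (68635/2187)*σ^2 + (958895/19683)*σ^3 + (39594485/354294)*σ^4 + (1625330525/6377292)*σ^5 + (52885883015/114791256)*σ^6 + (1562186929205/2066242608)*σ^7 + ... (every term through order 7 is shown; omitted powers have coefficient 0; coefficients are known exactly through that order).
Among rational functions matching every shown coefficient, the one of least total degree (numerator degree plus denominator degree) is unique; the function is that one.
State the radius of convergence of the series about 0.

No rational of total degree below 5 reproduces all 8 coefficients; solving the [1/4] Pade equations on them gives f(σ) = (1 - 7*σ/10)/((σ - 3/5)**2*(σ**2 - σ/6 + 3/7)), whose expansion matches every shown term.
Denominator factor (σ**2 - σ/6 + 3/7): discriminant -425/252, complex-conjugate roots (1/12) + ((5/84)*sqrt(119))*i and (1/12) - ((5/84)*sqrt(119))*i; poles of order 1, moduli (1/7)*sqrt(21) and (1/7)*sqrt(21).
Denominator factor (σ - 3/5)^2: pole of order 2 at 3/5, modulus 3/5.
The radius of convergence is the smallest modulus among the singular points: 3/5.

The radius of convergence is 3/5.


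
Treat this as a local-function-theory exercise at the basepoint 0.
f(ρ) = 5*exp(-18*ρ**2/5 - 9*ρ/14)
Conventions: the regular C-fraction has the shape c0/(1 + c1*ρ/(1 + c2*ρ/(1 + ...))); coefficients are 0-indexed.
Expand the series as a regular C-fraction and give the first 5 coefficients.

The regular C-fraction coefficients are [5, 9/14, -829/140, 615331/116060, 4083223131/14283063172].

Taylor coefficients (expand at 0): a_0 = 5, a_1 = -45/14, a_2 = -6651/392, a_3 = 62289/5488, a_4 = 44126451/1536640.
c0 = a_0 = 5. Peel one level at a time: if S = 1 + c*ρ/S' with S'(0) = 1, then c is the ρ-coefficient of S and S' = c*ρ/(S - 1).
S_1 = c0/f = 1 + (9/14)*ρ + (7461/1960)*ρ^2 + ...; c1 = 9/14.
S_2 = c1*ρ/(S_1 - 1) = 1 + (-829/140)*ρ + (615331/19600)*ρ^2 + ...; c2 = -829/140.
S_3 = c2*ρ/(S_2 - 1) = 1 + (615331/116060)*ρ + (-4083223131/2693984720)*ρ^2 + ...; c3 = 615331/116060.
S_4 = c3*ρ/(S_3 - 1) = 1 + (4083223131/14283063172)*ρ + ...; c4 = 4083223131/14283063172.


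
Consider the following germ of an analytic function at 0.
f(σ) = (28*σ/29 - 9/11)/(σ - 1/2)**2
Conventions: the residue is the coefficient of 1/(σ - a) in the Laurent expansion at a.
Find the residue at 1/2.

The residue is 28/29.

At the order-2 pole 1/2 set g(σ) = (σ - (1/2))^2*f(σ) = 28*σ/29 - 9/11.
Order-2 pole: residue = g'(a); g'(1/2) = 28/29, so the residue is 28/29.


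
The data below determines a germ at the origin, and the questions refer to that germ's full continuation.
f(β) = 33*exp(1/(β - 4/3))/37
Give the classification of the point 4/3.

The exponent 1/(β - (4/3)) has a pole at 4/3, so exp(1/(β - (4/3))) takes every nonzero value near it: an essential singularity (not a pole of any order).

The point is an essential singularity.


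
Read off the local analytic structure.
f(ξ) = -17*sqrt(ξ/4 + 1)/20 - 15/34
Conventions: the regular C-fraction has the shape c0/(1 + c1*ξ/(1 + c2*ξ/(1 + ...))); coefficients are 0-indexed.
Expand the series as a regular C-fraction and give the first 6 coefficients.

Taylor coefficients (expand at 0): a_0 = -439/340, a_1 = -17/160, a_2 = 17/2560, a_3 = -17/20480, a_4 = 17/131072, a_5 = -119/5242880.
c0 = a_0 = -439/340. Peel one level at a time: if S = 1 + c*ξ/S' with S'(0) = 1, then c is the ξ-coefficient of S and S' = c*ξ/(S - 1).
S_1 = c0/f = 1 + (-289/3512)*ξ + (293913/24668288)*ξ^2 + ...; c1 = -289/3512.
S_2 = c1*ξ/(S_1 - 1) = 1 + (1017/7024)*ξ + (-1/256)*ξ^2 + ...; c2 = 1017/7024.
S_3 = c2*ξ/(S_2 - 1) = 1 + (439/16272)*ξ + (-700205/264777984)*ξ^2 + ...; c3 = 439/16272.
S_4 = c3*ξ/(S_3 - 1) = 1 + (1595/16272)*ξ + (-1/256)*ξ^2 + ...; c4 = 1595/16272.
S_5 = c4*ξ/(S_4 - 1) = 1 + (1017/25520)*ξ + ...; c5 = 1017/25520.

The regular C-fraction coefficients are [-439/340, -289/3512, 1017/7024, 439/16272, 1595/16272, 1017/25520].


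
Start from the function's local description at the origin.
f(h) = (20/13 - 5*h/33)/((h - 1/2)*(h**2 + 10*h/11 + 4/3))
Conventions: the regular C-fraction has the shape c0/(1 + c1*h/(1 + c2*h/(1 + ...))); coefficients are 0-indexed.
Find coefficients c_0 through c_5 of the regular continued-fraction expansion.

Taylor coefficients (expand at 0): a_0 = -30/13, a_1 = -805/286, a_2 = -32255/6292, a_3 = -206705/17303, a_4 = -70392755/3045328, a_5 = -234438295/5153632.
c0 = a_0 = -30/13. Peel one level at a time: if S = 1 + c*h/S' with S'(0) = 1, then c is the h-coefficient of S and S' = c*h/(S - 1).
S_1 = c0/f = 1 + (-161/132)*h + (-12785/17424)*h^2 + ...; c1 = -161/132.
S_2 = c1*h/(S_1 - 1) = 1 + (-12785/21252)*h + (-1057437/1140524)*h^2 + ...; c2 = -12785/21252.
S_3 = c2*h/(S_2 - 1) = 1 + (-3172311/2058385)*h + (715999086/163456225)*h^2 + ...; c3 = -3172311/2058385.
S_4 = c3*h/(S_3 - 1) = 1 + (12808428094/4506444015)*h + (281785418068/124241445441)*h^2 + ...; c4 = 12808428094/4506444015.
S_5 = c4*h/(S_4 - 1) = 1 + (-281270/352479)*h + ...; c5 = -281270/352479.

The regular C-fraction coefficients are [-30/13, -161/132, -12785/21252, -3172311/2058385, 12808428094/4506444015, -281270/352479].


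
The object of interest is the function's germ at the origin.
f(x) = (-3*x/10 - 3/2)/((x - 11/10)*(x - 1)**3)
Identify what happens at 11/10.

The point is a pole of order 1.

The denominator factor x - 11/10 vanishes at 11/10 and appears to the power 1; the numerator there equals -183/100, nonzero, and no other factor vanishes.
Hence a pole whose order is the multiplicity, 1.


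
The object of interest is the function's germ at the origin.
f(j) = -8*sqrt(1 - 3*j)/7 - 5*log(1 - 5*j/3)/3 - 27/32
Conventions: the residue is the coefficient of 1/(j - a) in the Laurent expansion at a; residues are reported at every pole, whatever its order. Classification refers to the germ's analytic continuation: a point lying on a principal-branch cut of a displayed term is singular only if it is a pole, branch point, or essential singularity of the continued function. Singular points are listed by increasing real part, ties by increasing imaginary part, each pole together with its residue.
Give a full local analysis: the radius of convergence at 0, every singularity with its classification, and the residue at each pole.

Branch term (-5/3)*log(1 - j/(3/5)): its argument vanishes at j = 3/5, a logarithmic branch point, modulus 3/5.
Branch term (-8/7)*sqrt(1 - j/(1/3)): its argument vanishes at j = 1/3, a square-root branch point, modulus 1/3.
The radius of convergence is the smallest modulus among the singular points: 1/3.
List the singular points by increasing real part (a conjugate pair: the negative imaginary part first).

Radius of convergence at 0: 1/3.
At 1/3: an algebraic (square-root) branch point.
At 3/5: a logarithmic branch point.


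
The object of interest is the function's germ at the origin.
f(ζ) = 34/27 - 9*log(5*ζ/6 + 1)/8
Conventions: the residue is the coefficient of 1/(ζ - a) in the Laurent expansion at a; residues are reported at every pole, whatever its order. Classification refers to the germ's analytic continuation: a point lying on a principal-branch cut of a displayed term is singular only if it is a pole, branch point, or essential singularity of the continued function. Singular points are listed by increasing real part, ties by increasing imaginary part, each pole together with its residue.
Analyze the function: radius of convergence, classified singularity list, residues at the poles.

Radius of convergence at 0: 6/5.
At -6/5: a logarithmic branch point.

Branch term (-9/8)*log(1 - ζ/(-6/5)): its argument vanishes at ζ = -6/5, a logarithmic branch point, modulus 6/5.
The radius of convergence is the smallest modulus among the singular points: 6/5.


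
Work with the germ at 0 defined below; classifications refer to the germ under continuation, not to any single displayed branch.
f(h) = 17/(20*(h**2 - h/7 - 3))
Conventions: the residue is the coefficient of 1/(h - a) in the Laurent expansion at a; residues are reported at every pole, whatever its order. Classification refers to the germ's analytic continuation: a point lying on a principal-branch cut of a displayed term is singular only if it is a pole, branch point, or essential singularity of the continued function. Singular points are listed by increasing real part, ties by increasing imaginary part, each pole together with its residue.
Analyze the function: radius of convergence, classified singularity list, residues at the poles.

Denominator factor (h**2 - h/7 - 3): discriminant 589/49, real irrational roots 1/14 + (1/14)*sqrt(589) and 1/14 - (1/14)*sqrt(589); poles of order 1, moduli 1/14 + (1/14)*sqrt(589) and -1/14 + (1/14)*sqrt(589).
The radius of convergence is the smallest modulus among the singular points: -1/14 + (1/14)*sqrt(589).
The factor h**2 - h/7 - 3 splits as (h - a)(h - a') with a = 1/14 - (1/14)*sqrt(589), a' = 1/14 + (1/14)*sqrt(589). At the order-1 pole a set g(h) = (h - a)*f(h) = [17/20] / (h - a').
Simple pole: residue = g(a) at a = 1/14 - (1/14)*sqrt(589), which is -(119/11780)*sqrt(589).
The factor h**2 - h/7 - 3 splits as (h - a)(h - a') with a = 1/14 + (1/14)*sqrt(589), a' = 1/14 - (1/14)*sqrt(589). At the order-1 pole a set g(h) = (h - a)*f(h) = [17/20] / (h - a').
Simple pole: residue = g(a) at a = 1/14 + (1/14)*sqrt(589), which is (119/11780)*sqrt(589).
List the singular points by increasing real part (a conjugate pair: the negative imaginary part first).

Radius of convergence at 0: -1/14 + (1/14)*sqrt(589).
At 1/14 - (1/14)*sqrt(589): a pole of order 1; residue -(119/11780)*sqrt(589).
At 1/14 + (1/14)*sqrt(589): a pole of order 1; residue (119/11780)*sqrt(589).


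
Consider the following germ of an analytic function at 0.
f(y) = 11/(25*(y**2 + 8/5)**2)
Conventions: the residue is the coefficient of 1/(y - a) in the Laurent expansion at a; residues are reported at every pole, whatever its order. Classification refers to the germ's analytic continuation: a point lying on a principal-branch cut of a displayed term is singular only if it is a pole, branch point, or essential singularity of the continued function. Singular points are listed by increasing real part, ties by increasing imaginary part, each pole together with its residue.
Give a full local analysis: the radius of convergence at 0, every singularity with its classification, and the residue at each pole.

Denominator factor (y**2 + 8/5)^2: discriminant -32/5, complex-conjugate roots ((2/5)*sqrt(10))*i and -((2/5)*sqrt(10))*i; poles of order 2, moduli (2/5)*sqrt(10) and (2/5)*sqrt(10).
The radius of convergence is the smallest modulus among the singular points: (2/5)*sqrt(10).
The factor y**2 + 8/5 splits as (y - a)(y - a') with a = -((2/5)*sqrt(10))*i, a' = ((2/5)*sqrt(10))*i. At the order-2 pole a set g(y) = (y - a)^2*f(y) = [11/25] / (y - a')^2.
Order-2 pole: residue = g'(a); g'(-((2/5)*sqrt(10))*i) = ((11/640)*sqrt(10))*i, so the residue is ((11/640)*sqrt(10))*i.
The factor y**2 + 8/5 splits as (y - a)(y - a') with a = ((2/5)*sqrt(10))*i, a' = -((2/5)*sqrt(10))*i. At the order-2 pole a set g(y) = (y - a)^2*f(y) = [11/25] / (y - a')^2.
Order-2 pole: residue = g'(a); g'(((2/5)*sqrt(10))*i) = -((11/640)*sqrt(10))*i, so the residue is -((11/640)*sqrt(10))*i.
List the singular points by increasing real part (a conjugate pair: the negative imaginary part first).

Radius of convergence at 0: (2/5)*sqrt(10).
At -((2/5)*sqrt(10))*i: a pole of order 2; residue ((11/640)*sqrt(10))*i.
At ((2/5)*sqrt(10))*i: a pole of order 2; residue -((11/640)*sqrt(10))*i.


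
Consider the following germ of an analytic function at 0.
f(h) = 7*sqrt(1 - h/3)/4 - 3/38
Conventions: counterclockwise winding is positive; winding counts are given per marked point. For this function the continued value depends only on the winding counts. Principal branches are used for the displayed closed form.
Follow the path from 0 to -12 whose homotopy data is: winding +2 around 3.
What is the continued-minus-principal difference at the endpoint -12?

The rational part is single-valued and drops out of the difference; each branch term changes only by its own monodromy.
(7/4)*sqrt(1 - h/(3)): winding +2 is even, the square root returns to the same sheet, contribution 0.
Summing the contributions at h = -12 gives 0.

Continued minus principal equals 0.


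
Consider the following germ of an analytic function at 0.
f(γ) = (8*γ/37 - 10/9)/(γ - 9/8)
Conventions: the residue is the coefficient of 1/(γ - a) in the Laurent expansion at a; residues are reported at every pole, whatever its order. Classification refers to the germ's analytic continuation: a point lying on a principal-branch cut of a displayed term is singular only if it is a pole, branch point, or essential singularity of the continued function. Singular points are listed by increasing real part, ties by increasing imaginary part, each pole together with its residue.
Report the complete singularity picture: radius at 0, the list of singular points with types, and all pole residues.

Radius of convergence at 0: 9/8.
At 9/8: a pole of order 1; residue -289/333.

Denominator factor (γ - 9/8): pole of order 1 at 9/8, modulus 9/8.
The radius of convergence is the smallest modulus among the singular points: 9/8.
At the order-1 pole 9/8 set g(γ) = (γ - (9/8))*f(γ) = 8*γ/37 - 10/9.
Simple pole: residue = g(a) at a = 9/8, which is -289/333.


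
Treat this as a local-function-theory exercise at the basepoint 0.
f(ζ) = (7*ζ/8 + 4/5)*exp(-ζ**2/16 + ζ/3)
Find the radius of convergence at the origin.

The radius of convergence is infinite.

The factor exp(-ζ**2/16 + ζ/3) is entire and contributes no finite singular point.
The polynomial part has no poles.
No finite singular points: the Taylor series at 0 converges everywhere.


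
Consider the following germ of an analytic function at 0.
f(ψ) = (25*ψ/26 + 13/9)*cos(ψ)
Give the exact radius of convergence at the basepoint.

The radius of convergence is infinite.

The factor cos(ψ) is entire and contributes no finite singular point.
The polynomial part has no poles.
No finite singular points: the Taylor series at 0 converges everywhere.


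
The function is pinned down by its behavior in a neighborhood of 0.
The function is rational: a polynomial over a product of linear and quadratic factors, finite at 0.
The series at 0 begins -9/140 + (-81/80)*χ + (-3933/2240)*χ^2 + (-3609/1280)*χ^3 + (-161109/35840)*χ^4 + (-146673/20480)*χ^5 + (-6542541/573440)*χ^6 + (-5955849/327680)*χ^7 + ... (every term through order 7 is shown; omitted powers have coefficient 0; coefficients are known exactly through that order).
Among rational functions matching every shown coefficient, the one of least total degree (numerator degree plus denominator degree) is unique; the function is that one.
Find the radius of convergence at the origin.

No rational of total degree below 3 reproduces all 8 coefficients; solving the [1/2] Pade equations on them gives f(χ) = (-18*χ/5 - 9/35)/(χ**2 - 7*χ + 4), whose expansion matches every shown term.
Denominator factor (χ**2 - 7*χ + 4): discriminant 33, real irrational roots 7/2 + (1/2)*sqrt(33) and 7/2 - (1/2)*sqrt(33); poles of order 1, moduli 7/2 + (1/2)*sqrt(33) and 7/2 - (1/2)*sqrt(33).
The radius of convergence is the smallest modulus among the singular points: 7/2 - (1/2)*sqrt(33).

The radius of convergence is 7/2 - (1/2)*sqrt(33).


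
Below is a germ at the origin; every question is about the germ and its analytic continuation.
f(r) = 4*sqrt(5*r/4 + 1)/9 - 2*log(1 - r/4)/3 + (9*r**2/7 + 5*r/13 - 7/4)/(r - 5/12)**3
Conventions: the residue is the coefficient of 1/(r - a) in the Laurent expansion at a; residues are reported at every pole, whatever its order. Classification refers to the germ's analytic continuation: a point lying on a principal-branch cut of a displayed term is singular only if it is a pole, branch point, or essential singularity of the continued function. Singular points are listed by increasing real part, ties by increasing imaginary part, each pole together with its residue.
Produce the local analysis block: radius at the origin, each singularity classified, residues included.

Denominator factor (r - 5/12)^3: pole of order 3 at 5/12, modulus 5/12.
Branch term (-2/3)*log(1 - r/(4)): its argument vanishes at r = 4, a logarithmic branch point, modulus 4.
Branch term (4/9)*sqrt(1 - r/(-4/5)): its argument vanishes at r = -4/5, a square-root branch point, modulus 4/5.
The radius of convergence is the smallest modulus among the singular points: 5/12.
The branch terms are analytic at 5/12 and contribute nothing to the residue; only the rational part matters.
At the order-3 pole 5/12 set g(r) = (r - (5/12))^3*(rational part) = 9*r**2/7 + 5*r/13 - 7/4.
Order-3 pole: residue = g''(a)/2; g''(5/12) = 18/7, so the residue is 9/7.
List the singular points by increasing real part (a conjugate pair: the negative imaginary part first).

Radius of convergence at 0: 5/12.
At -4/5: an algebraic (square-root) branch point.
At 5/12: a pole of order 3; residue 9/7.
At 4: a logarithmic branch point.


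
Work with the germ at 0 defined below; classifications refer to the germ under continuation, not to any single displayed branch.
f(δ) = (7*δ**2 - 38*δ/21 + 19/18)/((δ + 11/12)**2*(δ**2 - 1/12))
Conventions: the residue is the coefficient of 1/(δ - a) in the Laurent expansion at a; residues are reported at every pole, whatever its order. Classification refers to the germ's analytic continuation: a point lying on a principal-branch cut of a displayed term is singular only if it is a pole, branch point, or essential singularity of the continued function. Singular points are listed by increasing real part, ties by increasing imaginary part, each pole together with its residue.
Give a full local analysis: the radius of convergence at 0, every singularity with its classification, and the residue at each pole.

Denominator factor (δ**2 - 1/12): discriminant 1/3, real irrational roots (1/6)*sqrt(3) and -(1/6)*sqrt(3); poles of order 1, moduli (1/6)*sqrt(3) and (1/6)*sqrt(3).
Denominator factor (δ + 11/12)^2: pole of order 2 at -11/12, modulus 11/12.
The radius of convergence is the smallest modulus among the singular points: (1/6)*sqrt(3).
At the order-2 pole -11/12 set g(δ) = (δ - (-11/12))^2*f(δ) = (7*δ**2 - 38*δ/21 + 19/18)/(δ**2 - 1/12).
Order-2 pole: residue = g'(a); g'(-11/12) = 96960/11881, so the residue is 96960/11881.
The factor δ**2 - 1/12 splits as (δ - a)(δ - a') with a = -(1/6)*sqrt(3), a' = (1/6)*sqrt(3). At the order-1 pole a set g(δ) = (δ - a)*f(δ) = [(7*δ**2 - 38*δ/21 + 19/18)/(δ + 11/12)**2] / (δ - a').
Simple pole: residue = g(a) at a = -(1/6)*sqrt(3), which is -48480/11881 - (259844/83167)*sqrt(3).
The factor δ**2 - 1/12 splits as (δ - a)(δ - a') with a = (1/6)*sqrt(3), a' = -(1/6)*sqrt(3). At the order-1 pole a set g(δ) = (δ - a)*f(δ) = [(7*δ**2 - 38*δ/21 + 19/18)/(δ + 11/12)**2] / (δ - a').
Simple pole: residue = g(a) at a = (1/6)*sqrt(3), which is -48480/11881 + (259844/83167)*sqrt(3).
List the singular points by increasing real part (a conjugate pair: the negative imaginary part first).

Radius of convergence at 0: (1/6)*sqrt(3).
At -11/12: a pole of order 2; residue 96960/11881.
At -(1/6)*sqrt(3): a pole of order 1; residue -48480/11881 - (259844/83167)*sqrt(3).
At (1/6)*sqrt(3): a pole of order 1; residue -48480/11881 + (259844/83167)*sqrt(3).
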